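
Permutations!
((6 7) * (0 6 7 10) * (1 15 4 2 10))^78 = (0 6 1 15 4 2 10)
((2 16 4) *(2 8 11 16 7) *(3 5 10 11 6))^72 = (16)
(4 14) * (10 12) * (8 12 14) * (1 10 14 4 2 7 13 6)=(1 10 4 8 12 14 2 7 13 6)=[0, 10, 7, 3, 8, 5, 1, 13, 12, 9, 4, 11, 14, 6, 2]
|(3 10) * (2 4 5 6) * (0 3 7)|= |(0 3 10 7)(2 4 5 6)|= 4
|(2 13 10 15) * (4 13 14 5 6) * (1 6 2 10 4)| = 6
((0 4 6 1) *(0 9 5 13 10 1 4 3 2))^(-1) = ((0 3 2)(1 9 5 13 10)(4 6))^(-1) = (0 2 3)(1 10 13 5 9)(4 6)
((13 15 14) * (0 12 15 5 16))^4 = (0 13 12 5 15 16 14) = ((0 12 15 14 13 5 16))^4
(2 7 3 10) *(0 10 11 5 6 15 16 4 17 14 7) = [10, 1, 0, 11, 17, 6, 15, 3, 8, 9, 2, 5, 12, 13, 7, 16, 4, 14] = (0 10 2)(3 11 5 6 15 16 4 17 14 7)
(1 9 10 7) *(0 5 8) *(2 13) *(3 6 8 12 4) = (0 5 12 4 3 6 8)(1 9 10 7)(2 13) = [5, 9, 13, 6, 3, 12, 8, 1, 0, 10, 7, 11, 4, 2]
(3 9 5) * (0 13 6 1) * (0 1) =[13, 1, 2, 9, 4, 3, 0, 7, 8, 5, 10, 11, 12, 6] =(0 13 6)(3 9 5)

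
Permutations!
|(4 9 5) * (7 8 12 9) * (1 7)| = 7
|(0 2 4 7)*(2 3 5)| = |(0 3 5 2 4 7)| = 6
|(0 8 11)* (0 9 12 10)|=|(0 8 11 9 12 10)|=6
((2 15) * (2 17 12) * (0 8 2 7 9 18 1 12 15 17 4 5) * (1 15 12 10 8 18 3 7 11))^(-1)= (0 5 4 15 18)(1 11 12 17 2 8 10)(3 9 7)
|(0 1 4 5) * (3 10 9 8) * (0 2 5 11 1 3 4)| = 8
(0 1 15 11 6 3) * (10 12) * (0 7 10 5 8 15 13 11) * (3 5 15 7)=(0 1 13 11 6 5 8 7 10 12 15)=[1, 13, 2, 3, 4, 8, 5, 10, 7, 9, 12, 6, 15, 11, 14, 0]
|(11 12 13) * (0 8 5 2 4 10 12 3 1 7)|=12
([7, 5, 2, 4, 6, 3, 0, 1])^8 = (0 7 1 5 3 4 6)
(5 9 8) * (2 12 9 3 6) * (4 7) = (2 12 9 8 5 3 6)(4 7) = [0, 1, 12, 6, 7, 3, 2, 4, 5, 8, 10, 11, 9]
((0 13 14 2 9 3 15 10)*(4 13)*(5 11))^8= ((0 4 13 14 2 9 3 15 10)(5 11))^8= (0 10 15 3 9 2 14 13 4)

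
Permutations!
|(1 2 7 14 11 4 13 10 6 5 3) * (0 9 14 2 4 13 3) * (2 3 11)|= 13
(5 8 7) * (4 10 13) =(4 10 13)(5 8 7) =[0, 1, 2, 3, 10, 8, 6, 5, 7, 9, 13, 11, 12, 4]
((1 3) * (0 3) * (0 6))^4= (6)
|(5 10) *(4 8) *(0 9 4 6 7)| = 6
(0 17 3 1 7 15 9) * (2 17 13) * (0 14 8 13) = [0, 7, 17, 1, 4, 5, 6, 15, 13, 14, 10, 11, 12, 2, 8, 9, 16, 3] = (1 7 15 9 14 8 13 2 17 3)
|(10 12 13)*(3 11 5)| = |(3 11 5)(10 12 13)| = 3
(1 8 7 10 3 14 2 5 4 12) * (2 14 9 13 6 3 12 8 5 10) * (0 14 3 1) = (0 14 3 9 13 6 1 5 4 8 7 2 10 12) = [14, 5, 10, 9, 8, 4, 1, 2, 7, 13, 12, 11, 0, 6, 3]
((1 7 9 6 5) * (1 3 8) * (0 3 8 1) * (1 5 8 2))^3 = ((0 3 5 2 1 7 9 6 8))^3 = (0 2 9)(1 6 3)(5 7 8)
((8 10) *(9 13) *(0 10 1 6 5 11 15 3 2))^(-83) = ((0 10 8 1 6 5 11 15 3 2)(9 13))^(-83) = (0 15 6 10 3 5 8 2 11 1)(9 13)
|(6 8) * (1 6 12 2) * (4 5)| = 10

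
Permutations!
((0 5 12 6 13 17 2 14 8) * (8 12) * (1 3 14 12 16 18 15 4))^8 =((0 5 8)(1 3 14 16 18 15 4)(2 12 6 13 17))^8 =(0 8 5)(1 3 14 16 18 15 4)(2 13 12 17 6)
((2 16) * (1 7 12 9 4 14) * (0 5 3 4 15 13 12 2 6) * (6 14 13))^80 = (16)(0 6 15 9 12 13 4 3 5)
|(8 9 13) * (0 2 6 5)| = |(0 2 6 5)(8 9 13)| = 12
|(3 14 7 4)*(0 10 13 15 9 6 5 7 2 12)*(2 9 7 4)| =|(0 10 13 15 7 2 12)(3 14 9 6 5 4)| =42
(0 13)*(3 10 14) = (0 13)(3 10 14) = [13, 1, 2, 10, 4, 5, 6, 7, 8, 9, 14, 11, 12, 0, 3]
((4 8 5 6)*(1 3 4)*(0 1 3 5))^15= (0 1 5 6 3 4 8)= ((0 1 5 6 3 4 8))^15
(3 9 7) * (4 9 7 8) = (3 7)(4 9 8) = [0, 1, 2, 7, 9, 5, 6, 3, 4, 8]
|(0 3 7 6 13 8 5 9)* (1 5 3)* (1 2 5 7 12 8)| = 12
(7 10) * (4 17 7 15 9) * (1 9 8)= (1 9 4 17 7 10 15 8)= [0, 9, 2, 3, 17, 5, 6, 10, 1, 4, 15, 11, 12, 13, 14, 8, 16, 7]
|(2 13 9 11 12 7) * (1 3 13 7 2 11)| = |(1 3 13 9)(2 7 11 12)| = 4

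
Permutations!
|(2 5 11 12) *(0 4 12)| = |(0 4 12 2 5 11)| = 6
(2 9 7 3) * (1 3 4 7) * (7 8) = (1 3 2 9)(4 8 7) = [0, 3, 9, 2, 8, 5, 6, 4, 7, 1]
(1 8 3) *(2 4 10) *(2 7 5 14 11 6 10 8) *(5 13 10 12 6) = (1 2 4 8 3)(5 14 11)(6 12)(7 13 10) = [0, 2, 4, 1, 8, 14, 12, 13, 3, 9, 7, 5, 6, 10, 11]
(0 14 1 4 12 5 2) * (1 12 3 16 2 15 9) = (0 14 12 5 15 9 1 4 3 16 2) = [14, 4, 0, 16, 3, 15, 6, 7, 8, 1, 10, 11, 5, 13, 12, 9, 2]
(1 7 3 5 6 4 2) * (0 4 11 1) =(0 4 2)(1 7 3 5 6 11) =[4, 7, 0, 5, 2, 6, 11, 3, 8, 9, 10, 1]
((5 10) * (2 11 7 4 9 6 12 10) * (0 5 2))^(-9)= (0 5)(2 10 12 6 9 4 7 11)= ((0 5)(2 11 7 4 9 6 12 10))^(-9)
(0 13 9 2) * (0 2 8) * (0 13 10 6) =(0 10 6)(8 13 9) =[10, 1, 2, 3, 4, 5, 0, 7, 13, 8, 6, 11, 12, 9]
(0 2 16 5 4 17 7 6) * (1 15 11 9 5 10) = (0 2 16 10 1 15 11 9 5 4 17 7 6) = [2, 15, 16, 3, 17, 4, 0, 6, 8, 5, 1, 9, 12, 13, 14, 11, 10, 7]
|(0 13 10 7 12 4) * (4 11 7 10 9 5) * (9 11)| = 8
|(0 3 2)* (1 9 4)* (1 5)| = |(0 3 2)(1 9 4 5)| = 12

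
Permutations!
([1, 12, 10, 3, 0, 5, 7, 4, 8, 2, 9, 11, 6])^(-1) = (0 4 7 6 12 1)(2 9 10)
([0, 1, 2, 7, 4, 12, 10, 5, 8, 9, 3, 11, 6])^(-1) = (3 10 6 12 5 7)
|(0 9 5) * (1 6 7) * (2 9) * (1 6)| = 4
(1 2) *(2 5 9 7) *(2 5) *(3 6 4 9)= (1 2)(3 6 4 9 7 5)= [0, 2, 1, 6, 9, 3, 4, 5, 8, 7]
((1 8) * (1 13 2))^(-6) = ((1 8 13 2))^(-6) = (1 13)(2 8)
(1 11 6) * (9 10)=[0, 11, 2, 3, 4, 5, 1, 7, 8, 10, 9, 6]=(1 11 6)(9 10)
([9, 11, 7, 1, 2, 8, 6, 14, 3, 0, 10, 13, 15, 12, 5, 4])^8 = [0, 14, 13, 7, 11, 4, 6, 12, 2, 9, 10, 5, 3, 8, 15, 1]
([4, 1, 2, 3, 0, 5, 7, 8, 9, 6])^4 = [0, 1, 2, 3, 4, 5, 6, 7, 8, 9]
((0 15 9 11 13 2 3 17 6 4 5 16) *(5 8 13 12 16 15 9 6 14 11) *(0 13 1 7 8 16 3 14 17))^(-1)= ((17)(0 9 5 15 6 4 16 13 2 14 11 12 3)(1 7 8))^(-1)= (17)(0 3 12 11 14 2 13 16 4 6 15 5 9)(1 8 7)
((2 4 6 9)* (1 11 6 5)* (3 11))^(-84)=((1 3 11 6 9 2 4 5))^(-84)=(1 9)(2 3)(4 11)(5 6)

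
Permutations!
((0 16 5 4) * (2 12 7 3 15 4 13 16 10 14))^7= ((0 10 14 2 12 7 3 15 4)(5 13 16))^7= (0 15 7 2 10 4 3 12 14)(5 13 16)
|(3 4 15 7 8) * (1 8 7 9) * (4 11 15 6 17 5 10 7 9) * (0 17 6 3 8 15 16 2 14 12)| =|(0 17 5 10 7 9 1 15 4 3 11 16 2 14 12)| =15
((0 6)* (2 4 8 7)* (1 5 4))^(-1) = ((0 6)(1 5 4 8 7 2))^(-1) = (0 6)(1 2 7 8 4 5)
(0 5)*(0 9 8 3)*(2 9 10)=(0 5 10 2 9 8 3)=[5, 1, 9, 0, 4, 10, 6, 7, 3, 8, 2]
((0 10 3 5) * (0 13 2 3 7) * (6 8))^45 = ((0 10 7)(2 3 5 13)(6 8))^45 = (2 3 5 13)(6 8)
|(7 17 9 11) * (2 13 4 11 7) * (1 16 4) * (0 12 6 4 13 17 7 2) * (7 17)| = 60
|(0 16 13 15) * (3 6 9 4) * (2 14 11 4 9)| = |(0 16 13 15)(2 14 11 4 3 6)| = 12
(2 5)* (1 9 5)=[0, 9, 1, 3, 4, 2, 6, 7, 8, 5]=(1 9 5 2)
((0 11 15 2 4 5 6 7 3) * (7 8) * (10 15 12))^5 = (0 2 7 10 6 11 4 3 15 8 12 5)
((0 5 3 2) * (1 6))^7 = (0 2 3 5)(1 6)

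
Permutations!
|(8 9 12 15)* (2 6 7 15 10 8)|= |(2 6 7 15)(8 9 12 10)|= 4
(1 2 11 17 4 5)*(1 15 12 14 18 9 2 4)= (1 4 5 15 12 14 18 9 2 11 17)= [0, 4, 11, 3, 5, 15, 6, 7, 8, 2, 10, 17, 14, 13, 18, 12, 16, 1, 9]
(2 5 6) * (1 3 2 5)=(1 3 2)(5 6)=[0, 3, 1, 2, 4, 6, 5]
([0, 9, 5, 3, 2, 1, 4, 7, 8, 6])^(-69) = (1 4)(2 9)(5 6)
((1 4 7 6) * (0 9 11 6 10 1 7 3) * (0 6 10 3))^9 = (0 10)(1 9)(4 11)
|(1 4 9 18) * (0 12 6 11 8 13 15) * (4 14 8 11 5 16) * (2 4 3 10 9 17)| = |(0 12 6 5 16 3 10 9 18 1 14 8 13 15)(2 4 17)| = 42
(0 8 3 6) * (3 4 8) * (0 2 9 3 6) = [6, 1, 9, 0, 8, 5, 2, 7, 4, 3] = (0 6 2 9 3)(4 8)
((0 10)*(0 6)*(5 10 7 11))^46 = ((0 7 11 5 10 6))^46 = (0 10 11)(5 7 6)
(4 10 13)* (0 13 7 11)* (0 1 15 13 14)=(0 14)(1 15 13 4 10 7 11)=[14, 15, 2, 3, 10, 5, 6, 11, 8, 9, 7, 1, 12, 4, 0, 13]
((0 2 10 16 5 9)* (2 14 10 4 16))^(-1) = (0 9 5 16 4 2 10 14)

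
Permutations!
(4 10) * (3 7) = (3 7)(4 10) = [0, 1, 2, 7, 10, 5, 6, 3, 8, 9, 4]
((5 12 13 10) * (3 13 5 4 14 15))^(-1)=((3 13 10 4 14 15)(5 12))^(-1)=(3 15 14 4 10 13)(5 12)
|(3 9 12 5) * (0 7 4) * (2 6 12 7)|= 9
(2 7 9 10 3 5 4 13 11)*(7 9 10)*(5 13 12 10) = (2 9 7 5 4 12 10 3 13 11) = [0, 1, 9, 13, 12, 4, 6, 5, 8, 7, 3, 2, 10, 11]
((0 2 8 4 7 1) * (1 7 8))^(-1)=(0 1 2)(4 8)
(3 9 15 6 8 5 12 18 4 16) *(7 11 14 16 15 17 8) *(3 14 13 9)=(4 15 6 7 11 13 9 17 8 5 12 18)(14 16)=[0, 1, 2, 3, 15, 12, 7, 11, 5, 17, 10, 13, 18, 9, 16, 6, 14, 8, 4]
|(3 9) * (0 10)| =2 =|(0 10)(3 9)|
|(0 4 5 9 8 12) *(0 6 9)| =12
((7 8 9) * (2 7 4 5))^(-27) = (2 9)(4 7)(5 8)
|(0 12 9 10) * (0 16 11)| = 6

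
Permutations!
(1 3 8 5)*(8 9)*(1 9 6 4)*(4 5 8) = [0, 3, 2, 6, 1, 9, 5, 7, 8, 4] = (1 3 6 5 9 4)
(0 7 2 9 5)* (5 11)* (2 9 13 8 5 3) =[7, 1, 13, 2, 4, 0, 6, 9, 5, 11, 10, 3, 12, 8] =(0 7 9 11 3 2 13 8 5)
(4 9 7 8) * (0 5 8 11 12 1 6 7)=(0 5 8 4 9)(1 6 7 11 12)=[5, 6, 2, 3, 9, 8, 7, 11, 4, 0, 10, 12, 1]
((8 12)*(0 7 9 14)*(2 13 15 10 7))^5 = ((0 2 13 15 10 7 9 14)(8 12))^5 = (0 7 13 14 10 2 9 15)(8 12)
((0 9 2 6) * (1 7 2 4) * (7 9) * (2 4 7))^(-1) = ((0 2 6)(1 9 7 4))^(-1) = (0 6 2)(1 4 7 9)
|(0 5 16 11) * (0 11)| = |(0 5 16)| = 3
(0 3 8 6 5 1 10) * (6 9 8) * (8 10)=[3, 8, 2, 6, 4, 1, 5, 7, 9, 10, 0]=(0 3 6 5 1 8 9 10)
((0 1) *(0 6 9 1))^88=(1 6 9)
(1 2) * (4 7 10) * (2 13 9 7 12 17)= (1 13 9 7 10 4 12 17 2)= [0, 13, 1, 3, 12, 5, 6, 10, 8, 7, 4, 11, 17, 9, 14, 15, 16, 2]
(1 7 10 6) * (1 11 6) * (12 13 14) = (1 7 10)(6 11)(12 13 14) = [0, 7, 2, 3, 4, 5, 11, 10, 8, 9, 1, 6, 13, 14, 12]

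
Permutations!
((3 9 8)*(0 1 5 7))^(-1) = ((0 1 5 7)(3 9 8))^(-1) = (0 7 5 1)(3 8 9)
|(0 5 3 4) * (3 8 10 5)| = |(0 3 4)(5 8 10)| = 3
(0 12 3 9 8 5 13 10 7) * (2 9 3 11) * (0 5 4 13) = (0 12 11 2 9 8 4 13 10 7 5) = [12, 1, 9, 3, 13, 0, 6, 5, 4, 8, 7, 2, 11, 10]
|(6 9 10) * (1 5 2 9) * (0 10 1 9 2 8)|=|(0 10 6 9 1 5 8)|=7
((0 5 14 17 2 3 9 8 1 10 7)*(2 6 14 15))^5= ((0 5 15 2 3 9 8 1 10 7)(6 14 17))^5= (0 9)(1 15)(2 10)(3 7)(5 8)(6 17 14)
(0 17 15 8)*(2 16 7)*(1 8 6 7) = (0 17 15 6 7 2 16 1 8) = [17, 8, 16, 3, 4, 5, 7, 2, 0, 9, 10, 11, 12, 13, 14, 6, 1, 15]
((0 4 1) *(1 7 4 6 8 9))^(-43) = ((0 6 8 9 1)(4 7))^(-43) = (0 8 1 6 9)(4 7)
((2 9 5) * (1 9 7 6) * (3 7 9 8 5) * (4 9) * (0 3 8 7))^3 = ((0 3)(1 7 6)(2 4 9 8 5))^3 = (0 3)(2 8 4 5 9)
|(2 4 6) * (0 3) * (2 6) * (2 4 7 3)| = |(0 2 7 3)| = 4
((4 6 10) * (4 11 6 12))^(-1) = ((4 12)(6 10 11))^(-1) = (4 12)(6 11 10)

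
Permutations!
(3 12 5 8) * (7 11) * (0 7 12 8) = (0 7 11 12 5)(3 8) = [7, 1, 2, 8, 4, 0, 6, 11, 3, 9, 10, 12, 5]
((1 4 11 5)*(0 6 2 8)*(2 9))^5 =((0 6 9 2 8)(1 4 11 5))^5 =(1 4 11 5)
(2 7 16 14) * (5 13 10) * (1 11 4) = (1 11 4)(2 7 16 14)(5 13 10) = [0, 11, 7, 3, 1, 13, 6, 16, 8, 9, 5, 4, 12, 10, 2, 15, 14]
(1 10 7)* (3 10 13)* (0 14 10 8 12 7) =(0 14 10)(1 13 3 8 12 7) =[14, 13, 2, 8, 4, 5, 6, 1, 12, 9, 0, 11, 7, 3, 10]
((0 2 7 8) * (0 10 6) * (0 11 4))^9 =(0 2 7 8 10 6 11 4)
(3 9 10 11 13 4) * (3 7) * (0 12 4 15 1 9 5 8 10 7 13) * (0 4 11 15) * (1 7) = (0 12 11 4 13)(1 9)(3 5 8 10 15 7) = [12, 9, 2, 5, 13, 8, 6, 3, 10, 1, 15, 4, 11, 0, 14, 7]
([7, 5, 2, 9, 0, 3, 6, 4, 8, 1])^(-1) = (0 4 7)(1 9 3 5)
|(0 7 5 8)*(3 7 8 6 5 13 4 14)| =10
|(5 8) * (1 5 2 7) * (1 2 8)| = 2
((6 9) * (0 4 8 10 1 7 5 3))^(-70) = ((0 4 8 10 1 7 5 3)(6 9))^(-70) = (0 8 1 5)(3 4 10 7)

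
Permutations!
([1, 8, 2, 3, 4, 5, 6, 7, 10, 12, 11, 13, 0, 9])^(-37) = [10, 11, 2, 3, 4, 5, 6, 7, 13, 1, 9, 12, 8, 0]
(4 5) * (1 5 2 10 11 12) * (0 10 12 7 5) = [10, 0, 12, 3, 2, 4, 6, 5, 8, 9, 11, 7, 1] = (0 10 11 7 5 4 2 12 1)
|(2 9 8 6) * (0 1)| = 4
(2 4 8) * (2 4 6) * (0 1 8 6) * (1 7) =(0 7 1 8 4 6 2) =[7, 8, 0, 3, 6, 5, 2, 1, 4]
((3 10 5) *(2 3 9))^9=((2 3 10 5 9))^9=(2 9 5 10 3)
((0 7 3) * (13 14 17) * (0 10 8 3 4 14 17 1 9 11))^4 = (17)(0 1 7 9 4 11 14)(3 10 8)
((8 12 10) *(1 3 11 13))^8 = (13)(8 10 12)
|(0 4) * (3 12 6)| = |(0 4)(3 12 6)| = 6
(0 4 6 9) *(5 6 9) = (0 4 9)(5 6) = [4, 1, 2, 3, 9, 6, 5, 7, 8, 0]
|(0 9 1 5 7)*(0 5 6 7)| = |(0 9 1 6 7 5)| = 6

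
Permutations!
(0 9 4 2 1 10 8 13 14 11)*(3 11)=(0 9 4 2 1 10 8 13 14 3 11)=[9, 10, 1, 11, 2, 5, 6, 7, 13, 4, 8, 0, 12, 14, 3]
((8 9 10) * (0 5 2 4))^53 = ((0 5 2 4)(8 9 10))^53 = (0 5 2 4)(8 10 9)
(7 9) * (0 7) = (0 7 9) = [7, 1, 2, 3, 4, 5, 6, 9, 8, 0]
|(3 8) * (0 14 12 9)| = |(0 14 12 9)(3 8)| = 4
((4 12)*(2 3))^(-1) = (2 3)(4 12)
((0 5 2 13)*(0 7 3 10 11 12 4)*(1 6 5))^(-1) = (0 4 12 11 10 3 7 13 2 5 6 1) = ((0 1 6 5 2 13 7 3 10 11 12 4))^(-1)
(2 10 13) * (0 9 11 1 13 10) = (0 9 11 1 13 2) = [9, 13, 0, 3, 4, 5, 6, 7, 8, 11, 10, 1, 12, 2]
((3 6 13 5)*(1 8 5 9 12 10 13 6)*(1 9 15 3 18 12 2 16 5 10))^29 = ((1 8 10 13 15 3 9 2 16 5 18 12))^29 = (1 3 18 13 16 8 9 12 15 5 10 2)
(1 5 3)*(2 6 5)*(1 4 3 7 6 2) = (3 4)(5 7 6) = [0, 1, 2, 4, 3, 7, 5, 6]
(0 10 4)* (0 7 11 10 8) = [8, 1, 2, 3, 7, 5, 6, 11, 0, 9, 4, 10] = (0 8)(4 7 11 10)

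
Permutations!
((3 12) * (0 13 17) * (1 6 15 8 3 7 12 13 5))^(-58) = ((0 5 1 6 15 8 3 13 17)(7 12))^(-58) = (0 8 5 3 1 13 6 17 15)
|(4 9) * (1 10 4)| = |(1 10 4 9)| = 4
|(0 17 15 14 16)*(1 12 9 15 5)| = 9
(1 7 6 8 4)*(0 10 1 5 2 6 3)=(0 10 1 7 3)(2 6 8 4 5)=[10, 7, 6, 0, 5, 2, 8, 3, 4, 9, 1]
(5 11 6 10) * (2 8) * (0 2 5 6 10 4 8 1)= (0 2 1)(4 8 5 11 10 6)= [2, 0, 1, 3, 8, 11, 4, 7, 5, 9, 6, 10]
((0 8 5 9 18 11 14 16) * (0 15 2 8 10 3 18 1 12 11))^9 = (0 10 3 18)(1 9 5 8 2 15 16 14 11 12)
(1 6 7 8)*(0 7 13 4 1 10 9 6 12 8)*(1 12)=[7, 1, 2, 3, 12, 5, 13, 0, 10, 6, 9, 11, 8, 4]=(0 7)(4 12 8 10 9 6 13)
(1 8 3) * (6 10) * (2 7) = (1 8 3)(2 7)(6 10) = [0, 8, 7, 1, 4, 5, 10, 2, 3, 9, 6]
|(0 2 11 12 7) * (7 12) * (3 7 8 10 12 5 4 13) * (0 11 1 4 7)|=|(0 2 1 4 13 3)(5 7 11 8 10 12)|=6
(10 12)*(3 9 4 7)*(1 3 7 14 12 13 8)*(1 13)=(1 3 9 4 14 12 10)(8 13)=[0, 3, 2, 9, 14, 5, 6, 7, 13, 4, 1, 11, 10, 8, 12]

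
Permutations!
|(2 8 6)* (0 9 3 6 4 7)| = 8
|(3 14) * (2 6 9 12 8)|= |(2 6 9 12 8)(3 14)|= 10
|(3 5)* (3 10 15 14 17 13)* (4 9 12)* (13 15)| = 12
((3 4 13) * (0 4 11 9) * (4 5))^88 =(0 3 5 11 4 9 13)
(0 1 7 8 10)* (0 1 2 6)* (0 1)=(0 2 6 1 7 8 10)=[2, 7, 6, 3, 4, 5, 1, 8, 10, 9, 0]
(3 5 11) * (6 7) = (3 5 11)(6 7) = [0, 1, 2, 5, 4, 11, 7, 6, 8, 9, 10, 3]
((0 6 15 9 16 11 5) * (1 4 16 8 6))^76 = (0 11 4)(1 5 16)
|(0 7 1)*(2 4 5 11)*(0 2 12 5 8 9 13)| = 24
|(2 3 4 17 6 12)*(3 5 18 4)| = |(2 5 18 4 17 6 12)| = 7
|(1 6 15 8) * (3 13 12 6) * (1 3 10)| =6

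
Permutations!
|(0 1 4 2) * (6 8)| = |(0 1 4 2)(6 8)| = 4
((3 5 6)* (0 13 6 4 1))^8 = ((0 13 6 3 5 4 1))^8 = (0 13 6 3 5 4 1)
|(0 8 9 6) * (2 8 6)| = |(0 6)(2 8 9)| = 6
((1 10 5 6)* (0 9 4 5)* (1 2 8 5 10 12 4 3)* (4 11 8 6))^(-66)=((0 9 3 1 12 11 8 5 4 10)(2 6))^(-66)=(0 12 4 3 8)(1 5 9 11 10)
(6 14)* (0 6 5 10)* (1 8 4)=(0 6 14 5 10)(1 8 4)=[6, 8, 2, 3, 1, 10, 14, 7, 4, 9, 0, 11, 12, 13, 5]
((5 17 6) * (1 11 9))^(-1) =(1 9 11)(5 6 17)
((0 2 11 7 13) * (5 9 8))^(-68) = ((0 2 11 7 13)(5 9 8))^(-68) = (0 11 13 2 7)(5 9 8)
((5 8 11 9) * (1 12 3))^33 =((1 12 3)(5 8 11 9))^33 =(12)(5 8 11 9)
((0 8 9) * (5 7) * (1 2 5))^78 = ((0 8 9)(1 2 5 7))^78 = (9)(1 5)(2 7)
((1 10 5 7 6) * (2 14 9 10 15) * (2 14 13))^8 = ((1 15 14 9 10 5 7 6)(2 13))^8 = (15)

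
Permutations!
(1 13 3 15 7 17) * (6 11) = (1 13 3 15 7 17)(6 11) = [0, 13, 2, 15, 4, 5, 11, 17, 8, 9, 10, 6, 12, 3, 14, 7, 16, 1]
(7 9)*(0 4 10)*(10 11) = (0 4 11 10)(7 9) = [4, 1, 2, 3, 11, 5, 6, 9, 8, 7, 0, 10]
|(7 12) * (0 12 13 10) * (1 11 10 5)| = 8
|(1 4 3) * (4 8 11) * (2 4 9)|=|(1 8 11 9 2 4 3)|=7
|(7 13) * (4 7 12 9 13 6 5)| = |(4 7 6 5)(9 13 12)| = 12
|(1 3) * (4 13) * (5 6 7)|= |(1 3)(4 13)(5 6 7)|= 6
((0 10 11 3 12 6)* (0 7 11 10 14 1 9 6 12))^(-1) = ((0 14 1 9 6 7 11 3))^(-1) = (0 3 11 7 6 9 1 14)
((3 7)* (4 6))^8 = ((3 7)(4 6))^8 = (7)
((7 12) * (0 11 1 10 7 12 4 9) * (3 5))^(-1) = (12)(0 9 4 7 10 1 11)(3 5) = ((12)(0 11 1 10 7 4 9)(3 5))^(-1)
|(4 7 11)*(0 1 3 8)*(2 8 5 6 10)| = |(0 1 3 5 6 10 2 8)(4 7 11)| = 24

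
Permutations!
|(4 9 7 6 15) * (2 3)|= 10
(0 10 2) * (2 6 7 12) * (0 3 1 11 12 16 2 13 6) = (0 10)(1 11 12 13 6 7 16 2 3) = [10, 11, 3, 1, 4, 5, 7, 16, 8, 9, 0, 12, 13, 6, 14, 15, 2]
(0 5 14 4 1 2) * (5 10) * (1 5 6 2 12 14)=(0 10 6 2)(1 12 14 4 5)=[10, 12, 0, 3, 5, 1, 2, 7, 8, 9, 6, 11, 14, 13, 4]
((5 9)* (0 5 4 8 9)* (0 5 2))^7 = (0 2)(4 8 9) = ((0 2)(4 8 9))^7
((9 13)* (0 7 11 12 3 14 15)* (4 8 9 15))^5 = (0 14 15 3 13 12 9 11 8 7 4)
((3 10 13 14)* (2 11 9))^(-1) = ((2 11 9)(3 10 13 14))^(-1) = (2 9 11)(3 14 13 10)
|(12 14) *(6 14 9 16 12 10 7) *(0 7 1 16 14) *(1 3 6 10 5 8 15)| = 40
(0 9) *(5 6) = (0 9)(5 6) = [9, 1, 2, 3, 4, 6, 5, 7, 8, 0]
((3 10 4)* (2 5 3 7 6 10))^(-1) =(2 3 5)(4 10 6 7) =((2 5 3)(4 7 6 10))^(-1)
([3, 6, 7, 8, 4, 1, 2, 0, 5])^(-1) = (0 7 2 6 1 5 8 3)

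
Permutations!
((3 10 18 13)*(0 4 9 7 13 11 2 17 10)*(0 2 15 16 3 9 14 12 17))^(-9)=((0 4 14 12 17 10 18 11 15 16 3 2)(7 13 9))^(-9)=(0 12 18 16)(2 14 10 15)(3 4 17 11)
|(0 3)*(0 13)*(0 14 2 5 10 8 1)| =|(0 3 13 14 2 5 10 8 1)| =9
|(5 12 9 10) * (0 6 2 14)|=|(0 6 2 14)(5 12 9 10)|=4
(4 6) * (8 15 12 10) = (4 6)(8 15 12 10) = [0, 1, 2, 3, 6, 5, 4, 7, 15, 9, 8, 11, 10, 13, 14, 12]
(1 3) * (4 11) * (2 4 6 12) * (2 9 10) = (1 3)(2 4 11 6 12 9 10) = [0, 3, 4, 1, 11, 5, 12, 7, 8, 10, 2, 6, 9]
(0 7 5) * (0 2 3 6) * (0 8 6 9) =(0 7 5 2 3 9)(6 8) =[7, 1, 3, 9, 4, 2, 8, 5, 6, 0]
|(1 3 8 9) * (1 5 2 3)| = |(2 3 8 9 5)| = 5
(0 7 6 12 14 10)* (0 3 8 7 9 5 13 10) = (0 9 5 13 10 3 8 7 6 12 14) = [9, 1, 2, 8, 4, 13, 12, 6, 7, 5, 3, 11, 14, 10, 0]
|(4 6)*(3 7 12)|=6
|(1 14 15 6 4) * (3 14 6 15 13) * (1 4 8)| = 3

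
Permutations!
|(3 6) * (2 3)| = |(2 3 6)| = 3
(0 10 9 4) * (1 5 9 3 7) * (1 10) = [1, 5, 2, 7, 0, 9, 6, 10, 8, 4, 3] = (0 1 5 9 4)(3 7 10)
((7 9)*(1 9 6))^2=((1 9 7 6))^2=(1 7)(6 9)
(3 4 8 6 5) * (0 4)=(0 4 8 6 5 3)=[4, 1, 2, 0, 8, 3, 5, 7, 6]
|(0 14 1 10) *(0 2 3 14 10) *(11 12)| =|(0 10 2 3 14 1)(11 12)| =6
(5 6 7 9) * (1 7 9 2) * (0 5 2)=[5, 7, 1, 3, 4, 6, 9, 0, 8, 2]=(0 5 6 9 2 1 7)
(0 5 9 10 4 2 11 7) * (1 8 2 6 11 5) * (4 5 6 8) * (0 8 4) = (0 1)(2 6 11 7 8)(5 9 10) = [1, 0, 6, 3, 4, 9, 11, 8, 2, 10, 5, 7]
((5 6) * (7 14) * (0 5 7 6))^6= (14)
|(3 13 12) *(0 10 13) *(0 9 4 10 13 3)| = 12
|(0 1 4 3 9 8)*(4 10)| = 7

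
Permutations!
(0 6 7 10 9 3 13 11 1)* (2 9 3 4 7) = [6, 0, 9, 13, 7, 5, 2, 10, 8, 4, 3, 1, 12, 11] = (0 6 2 9 4 7 10 3 13 11 1)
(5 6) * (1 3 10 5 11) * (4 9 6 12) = [0, 3, 2, 10, 9, 12, 11, 7, 8, 6, 5, 1, 4] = (1 3 10 5 12 4 9 6 11)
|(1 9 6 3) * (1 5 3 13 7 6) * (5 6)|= |(1 9)(3 6 13 7 5)|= 10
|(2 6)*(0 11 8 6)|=|(0 11 8 6 2)|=5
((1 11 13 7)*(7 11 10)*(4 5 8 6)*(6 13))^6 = (13) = ((1 10 7)(4 5 8 13 11 6))^6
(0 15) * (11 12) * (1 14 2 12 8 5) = (0 15)(1 14 2 12 11 8 5) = [15, 14, 12, 3, 4, 1, 6, 7, 5, 9, 10, 8, 11, 13, 2, 0]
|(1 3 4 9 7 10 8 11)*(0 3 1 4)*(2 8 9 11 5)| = 6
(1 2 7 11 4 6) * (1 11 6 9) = (1 2 7 6 11 4 9) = [0, 2, 7, 3, 9, 5, 11, 6, 8, 1, 10, 4]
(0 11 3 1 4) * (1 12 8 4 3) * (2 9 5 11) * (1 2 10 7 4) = [10, 3, 9, 12, 0, 11, 6, 4, 1, 5, 7, 2, 8] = (0 10 7 4)(1 3 12 8)(2 9 5 11)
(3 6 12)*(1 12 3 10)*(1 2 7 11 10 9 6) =(1 12 9 6 3)(2 7 11 10) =[0, 12, 7, 1, 4, 5, 3, 11, 8, 6, 2, 10, 9]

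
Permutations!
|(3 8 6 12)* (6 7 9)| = 6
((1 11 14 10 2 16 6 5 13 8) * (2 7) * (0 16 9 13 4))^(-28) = (0 6 4 16 5)(1 8 13 9 2 7 10 14 11) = ((0 16 6 5 4)(1 11 14 10 7 2 9 13 8))^(-28)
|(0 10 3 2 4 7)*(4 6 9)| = |(0 10 3 2 6 9 4 7)| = 8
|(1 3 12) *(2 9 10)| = 3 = |(1 3 12)(2 9 10)|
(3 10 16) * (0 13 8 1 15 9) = (0 13 8 1 15 9)(3 10 16) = [13, 15, 2, 10, 4, 5, 6, 7, 1, 0, 16, 11, 12, 8, 14, 9, 3]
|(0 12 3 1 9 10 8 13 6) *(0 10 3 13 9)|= 9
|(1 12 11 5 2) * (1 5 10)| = |(1 12 11 10)(2 5)| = 4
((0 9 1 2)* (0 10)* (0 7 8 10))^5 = (0 9 1 2)(7 10 8)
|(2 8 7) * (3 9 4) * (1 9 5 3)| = 6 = |(1 9 4)(2 8 7)(3 5)|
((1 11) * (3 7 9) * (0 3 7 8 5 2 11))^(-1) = (0 1 11 2 5 8 3)(7 9)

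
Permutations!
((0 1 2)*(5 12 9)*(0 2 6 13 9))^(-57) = (0 12 5 9 13 6 1)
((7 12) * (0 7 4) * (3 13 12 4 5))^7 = ((0 7 4)(3 13 12 5))^7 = (0 7 4)(3 5 12 13)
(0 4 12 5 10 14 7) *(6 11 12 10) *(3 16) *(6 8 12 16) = (0 4 10 14 7)(3 6 11 16)(5 8 12) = [4, 1, 2, 6, 10, 8, 11, 0, 12, 9, 14, 16, 5, 13, 7, 15, 3]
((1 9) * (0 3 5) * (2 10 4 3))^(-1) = (0 5 3 4 10 2)(1 9)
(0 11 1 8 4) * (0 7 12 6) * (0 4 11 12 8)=(0 12 6 4 7 8 11 1)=[12, 0, 2, 3, 7, 5, 4, 8, 11, 9, 10, 1, 6]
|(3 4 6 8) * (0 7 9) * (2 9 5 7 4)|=|(0 4 6 8 3 2 9)(5 7)|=14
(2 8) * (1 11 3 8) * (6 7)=(1 11 3 8 2)(6 7)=[0, 11, 1, 8, 4, 5, 7, 6, 2, 9, 10, 3]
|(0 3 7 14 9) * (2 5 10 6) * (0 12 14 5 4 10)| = 12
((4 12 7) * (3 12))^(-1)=(3 4 7 12)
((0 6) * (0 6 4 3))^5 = ((6)(0 4 3))^5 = (6)(0 3 4)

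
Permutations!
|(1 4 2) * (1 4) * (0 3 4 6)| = 5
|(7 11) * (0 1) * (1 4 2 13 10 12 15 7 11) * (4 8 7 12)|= |(0 8 7 1)(2 13 10 4)(12 15)|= 4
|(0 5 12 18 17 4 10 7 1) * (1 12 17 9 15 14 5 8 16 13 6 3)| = |(0 8 16 13 6 3 1)(4 10 7 12 18 9 15 14 5 17)| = 70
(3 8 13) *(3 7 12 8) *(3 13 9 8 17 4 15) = (3 13 7 12 17 4 15)(8 9) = [0, 1, 2, 13, 15, 5, 6, 12, 9, 8, 10, 11, 17, 7, 14, 3, 16, 4]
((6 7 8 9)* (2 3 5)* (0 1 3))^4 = (9)(0 2 5 3 1)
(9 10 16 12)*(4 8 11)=(4 8 11)(9 10 16 12)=[0, 1, 2, 3, 8, 5, 6, 7, 11, 10, 16, 4, 9, 13, 14, 15, 12]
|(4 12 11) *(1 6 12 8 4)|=|(1 6 12 11)(4 8)|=4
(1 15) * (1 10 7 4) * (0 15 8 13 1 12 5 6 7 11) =(0 15 10 11)(1 8 13)(4 12 5 6 7) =[15, 8, 2, 3, 12, 6, 7, 4, 13, 9, 11, 0, 5, 1, 14, 10]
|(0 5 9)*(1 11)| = 6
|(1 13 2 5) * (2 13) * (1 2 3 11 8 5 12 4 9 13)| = |(1 3 11 8 5 2 12 4 9 13)| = 10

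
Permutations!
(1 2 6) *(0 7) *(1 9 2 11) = (0 7)(1 11)(2 6 9) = [7, 11, 6, 3, 4, 5, 9, 0, 8, 2, 10, 1]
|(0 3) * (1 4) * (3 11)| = |(0 11 3)(1 4)| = 6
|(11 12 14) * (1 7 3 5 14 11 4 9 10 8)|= 18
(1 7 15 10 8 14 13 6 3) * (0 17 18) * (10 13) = (0 17 18)(1 7 15 13 6 3)(8 14 10) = [17, 7, 2, 1, 4, 5, 3, 15, 14, 9, 8, 11, 12, 6, 10, 13, 16, 18, 0]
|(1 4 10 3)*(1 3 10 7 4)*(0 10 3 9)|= 4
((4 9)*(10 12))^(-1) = (4 9)(10 12) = ((4 9)(10 12))^(-1)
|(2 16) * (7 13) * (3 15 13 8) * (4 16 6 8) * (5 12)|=|(2 6 8 3 15 13 7 4 16)(5 12)|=18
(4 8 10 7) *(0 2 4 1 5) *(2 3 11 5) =(0 3 11 5)(1 2 4 8 10 7) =[3, 2, 4, 11, 8, 0, 6, 1, 10, 9, 7, 5]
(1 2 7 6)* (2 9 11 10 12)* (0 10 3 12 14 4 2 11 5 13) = (0 10 14 4 2 7 6 1 9 5 13)(3 12 11) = [10, 9, 7, 12, 2, 13, 1, 6, 8, 5, 14, 3, 11, 0, 4]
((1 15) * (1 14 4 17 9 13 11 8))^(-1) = (1 8 11 13 9 17 4 14 15) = ((1 15 14 4 17 9 13 11 8))^(-1)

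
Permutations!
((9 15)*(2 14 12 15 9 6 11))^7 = (2 14 12 15 6 11)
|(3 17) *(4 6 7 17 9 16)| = 7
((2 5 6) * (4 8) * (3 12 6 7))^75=((2 5 7 3 12 6)(4 8))^75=(2 3)(4 8)(5 12)(6 7)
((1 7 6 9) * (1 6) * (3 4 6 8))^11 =(1 7)(3 4 6 9 8)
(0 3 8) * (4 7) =(0 3 8)(4 7) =[3, 1, 2, 8, 7, 5, 6, 4, 0]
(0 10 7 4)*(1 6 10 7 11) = (0 7 4)(1 6 10 11) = [7, 6, 2, 3, 0, 5, 10, 4, 8, 9, 11, 1]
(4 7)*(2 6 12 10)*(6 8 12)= [0, 1, 8, 3, 7, 5, 6, 4, 12, 9, 2, 11, 10]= (2 8 12 10)(4 7)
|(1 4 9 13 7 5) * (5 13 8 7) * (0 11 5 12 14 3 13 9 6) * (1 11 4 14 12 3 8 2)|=|(0 4 6)(1 14 8 7 9 2)(3 13)(5 11)|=6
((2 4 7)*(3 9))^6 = ((2 4 7)(3 9))^6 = (9)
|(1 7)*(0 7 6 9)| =5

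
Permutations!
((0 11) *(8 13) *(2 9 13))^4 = ((0 11)(2 9 13 8))^4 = (13)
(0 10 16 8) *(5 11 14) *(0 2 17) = (0 10 16 8 2 17)(5 11 14) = [10, 1, 17, 3, 4, 11, 6, 7, 2, 9, 16, 14, 12, 13, 5, 15, 8, 0]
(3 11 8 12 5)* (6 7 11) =[0, 1, 2, 6, 4, 3, 7, 11, 12, 9, 10, 8, 5] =(3 6 7 11 8 12 5)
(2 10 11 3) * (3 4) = (2 10 11 4 3) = [0, 1, 10, 2, 3, 5, 6, 7, 8, 9, 11, 4]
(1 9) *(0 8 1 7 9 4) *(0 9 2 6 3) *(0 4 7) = (0 8 1 7 2 6 3 4 9) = [8, 7, 6, 4, 9, 5, 3, 2, 1, 0]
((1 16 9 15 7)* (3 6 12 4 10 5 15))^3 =((1 16 9 3 6 12 4 10 5 15 7))^3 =(1 3 4 15 16 6 10 7 9 12 5)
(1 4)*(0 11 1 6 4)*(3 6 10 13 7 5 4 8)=[11, 0, 2, 6, 10, 4, 8, 5, 3, 9, 13, 1, 12, 7]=(0 11 1)(3 6 8)(4 10 13 7 5)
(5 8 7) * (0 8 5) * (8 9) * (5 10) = (0 9 8 7)(5 10) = [9, 1, 2, 3, 4, 10, 6, 0, 7, 8, 5]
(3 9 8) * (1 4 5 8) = (1 4 5 8 3 9) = [0, 4, 2, 9, 5, 8, 6, 7, 3, 1]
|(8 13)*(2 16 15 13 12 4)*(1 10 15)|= |(1 10 15 13 8 12 4 2 16)|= 9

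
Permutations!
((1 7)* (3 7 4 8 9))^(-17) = ((1 4 8 9 3 7))^(-17) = (1 4 8 9 3 7)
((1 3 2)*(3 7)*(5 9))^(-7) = ((1 7 3 2)(5 9))^(-7) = (1 7 3 2)(5 9)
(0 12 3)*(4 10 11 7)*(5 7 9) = [12, 1, 2, 0, 10, 7, 6, 4, 8, 5, 11, 9, 3] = (0 12 3)(4 10 11 9 5 7)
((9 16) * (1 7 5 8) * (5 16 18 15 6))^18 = ((1 7 16 9 18 15 6 5 8))^18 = (18)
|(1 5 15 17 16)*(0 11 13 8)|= 20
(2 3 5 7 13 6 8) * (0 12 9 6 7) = (0 12 9 6 8 2 3 5)(7 13) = [12, 1, 3, 5, 4, 0, 8, 13, 2, 6, 10, 11, 9, 7]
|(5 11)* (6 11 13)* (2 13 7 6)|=|(2 13)(5 7 6 11)|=4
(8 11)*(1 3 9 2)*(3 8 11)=(11)(1 8 3 9 2)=[0, 8, 1, 9, 4, 5, 6, 7, 3, 2, 10, 11]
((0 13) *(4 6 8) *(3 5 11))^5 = ((0 13)(3 5 11)(4 6 8))^5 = (0 13)(3 11 5)(4 8 6)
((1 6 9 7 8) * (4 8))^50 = ((1 6 9 7 4 8))^50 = (1 9 4)(6 7 8)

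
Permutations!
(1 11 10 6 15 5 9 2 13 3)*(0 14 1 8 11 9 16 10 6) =(0 14 1 9 2 13 3 8 11 6 15 5 16 10) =[14, 9, 13, 8, 4, 16, 15, 7, 11, 2, 0, 6, 12, 3, 1, 5, 10]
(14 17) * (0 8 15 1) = (0 8 15 1)(14 17) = [8, 0, 2, 3, 4, 5, 6, 7, 15, 9, 10, 11, 12, 13, 17, 1, 16, 14]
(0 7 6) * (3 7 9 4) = (0 9 4 3 7 6) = [9, 1, 2, 7, 3, 5, 0, 6, 8, 4]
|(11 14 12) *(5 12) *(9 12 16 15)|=7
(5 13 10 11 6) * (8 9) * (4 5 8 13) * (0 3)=[3, 1, 2, 0, 5, 4, 8, 7, 9, 13, 11, 6, 12, 10]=(0 3)(4 5)(6 8 9 13 10 11)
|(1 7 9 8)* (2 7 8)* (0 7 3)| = 10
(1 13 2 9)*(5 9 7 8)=(1 13 2 7 8 5 9)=[0, 13, 7, 3, 4, 9, 6, 8, 5, 1, 10, 11, 12, 2]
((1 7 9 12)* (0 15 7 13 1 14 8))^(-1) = ((0 15 7 9 12 14 8)(1 13))^(-1) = (0 8 14 12 9 7 15)(1 13)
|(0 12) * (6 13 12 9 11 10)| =|(0 9 11 10 6 13 12)| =7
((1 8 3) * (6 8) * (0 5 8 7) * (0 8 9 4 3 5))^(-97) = (1 3 4 9 5 8 7 6)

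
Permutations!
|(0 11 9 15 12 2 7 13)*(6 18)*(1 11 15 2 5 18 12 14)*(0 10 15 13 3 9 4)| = 8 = |(0 13 10 15 14 1 11 4)(2 7 3 9)(5 18 6 12)|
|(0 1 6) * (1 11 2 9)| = |(0 11 2 9 1 6)| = 6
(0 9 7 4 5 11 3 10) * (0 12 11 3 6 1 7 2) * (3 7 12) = (0 9 2)(1 12 11 6)(3 10)(4 5 7) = [9, 12, 0, 10, 5, 7, 1, 4, 8, 2, 3, 6, 11]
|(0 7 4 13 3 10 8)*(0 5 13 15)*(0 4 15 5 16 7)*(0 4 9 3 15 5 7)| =11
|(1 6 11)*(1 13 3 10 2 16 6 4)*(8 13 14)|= |(1 4)(2 16 6 11 14 8 13 3 10)|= 18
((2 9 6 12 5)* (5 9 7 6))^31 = (2 7 6 12 9 5)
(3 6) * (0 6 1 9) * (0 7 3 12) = [6, 9, 2, 1, 4, 5, 12, 3, 8, 7, 10, 11, 0] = (0 6 12)(1 9 7 3)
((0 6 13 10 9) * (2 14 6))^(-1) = ((0 2 14 6 13 10 9))^(-1) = (0 9 10 13 6 14 2)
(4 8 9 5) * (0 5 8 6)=(0 5 4 6)(8 9)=[5, 1, 2, 3, 6, 4, 0, 7, 9, 8]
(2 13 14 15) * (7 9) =(2 13 14 15)(7 9) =[0, 1, 13, 3, 4, 5, 6, 9, 8, 7, 10, 11, 12, 14, 15, 2]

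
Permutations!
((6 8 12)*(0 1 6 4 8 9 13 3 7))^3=(0 9 7 6 3 1 13)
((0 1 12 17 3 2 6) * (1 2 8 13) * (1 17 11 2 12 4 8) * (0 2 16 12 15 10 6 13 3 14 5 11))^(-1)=((0 15 10 6 2 13 17 14 5 11 16 12)(1 4 8 3))^(-1)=(0 12 16 11 5 14 17 13 2 6 10 15)(1 3 8 4)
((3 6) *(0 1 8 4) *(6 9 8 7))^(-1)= (0 4 8 9 3 6 7 1)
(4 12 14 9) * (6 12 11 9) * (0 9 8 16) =(0 9 4 11 8 16)(6 12 14) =[9, 1, 2, 3, 11, 5, 12, 7, 16, 4, 10, 8, 14, 13, 6, 15, 0]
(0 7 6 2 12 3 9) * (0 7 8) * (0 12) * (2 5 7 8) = (0 2)(3 9 8 12)(5 7 6) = [2, 1, 0, 9, 4, 7, 5, 6, 12, 8, 10, 11, 3]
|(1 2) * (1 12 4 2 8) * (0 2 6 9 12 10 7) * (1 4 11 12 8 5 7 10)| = 20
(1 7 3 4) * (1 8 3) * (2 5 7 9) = [0, 9, 5, 4, 8, 7, 6, 1, 3, 2] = (1 9 2 5 7)(3 4 8)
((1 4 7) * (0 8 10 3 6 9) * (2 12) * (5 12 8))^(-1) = ((0 5 12 2 8 10 3 6 9)(1 4 7))^(-1) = (0 9 6 3 10 8 2 12 5)(1 7 4)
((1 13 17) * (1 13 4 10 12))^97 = (1 4 10 12)(13 17)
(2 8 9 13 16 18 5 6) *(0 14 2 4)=[14, 1, 8, 3, 0, 6, 4, 7, 9, 13, 10, 11, 12, 16, 2, 15, 18, 17, 5]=(0 14 2 8 9 13 16 18 5 6 4)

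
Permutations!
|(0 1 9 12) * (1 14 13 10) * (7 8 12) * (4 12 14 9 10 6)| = |(0 9 7 8 14 13 6 4 12)(1 10)| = 18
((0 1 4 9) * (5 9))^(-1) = ((0 1 4 5 9))^(-1) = (0 9 5 4 1)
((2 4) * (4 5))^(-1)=((2 5 4))^(-1)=(2 4 5)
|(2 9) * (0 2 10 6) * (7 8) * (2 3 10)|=4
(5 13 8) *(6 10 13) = [0, 1, 2, 3, 4, 6, 10, 7, 5, 9, 13, 11, 12, 8] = (5 6 10 13 8)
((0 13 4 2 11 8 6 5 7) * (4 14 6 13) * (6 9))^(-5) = (0 14 4 9 2 6 11 5 8 7 13)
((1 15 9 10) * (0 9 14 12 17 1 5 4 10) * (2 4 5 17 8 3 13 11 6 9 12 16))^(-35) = ((0 12 8 3 13 11 6 9)(1 15 14 16 2 4 10 17))^(-35) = (0 11 8 9 13 12 6 3)(1 4 14 17 2 15 10 16)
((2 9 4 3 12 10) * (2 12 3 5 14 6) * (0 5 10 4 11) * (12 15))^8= (15)(0 5 14 6 2 9 11)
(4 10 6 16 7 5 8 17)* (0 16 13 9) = (0 16 7 5 8 17 4 10 6 13 9) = [16, 1, 2, 3, 10, 8, 13, 5, 17, 0, 6, 11, 12, 9, 14, 15, 7, 4]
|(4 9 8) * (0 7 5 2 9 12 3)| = |(0 7 5 2 9 8 4 12 3)| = 9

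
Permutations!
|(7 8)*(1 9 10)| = 6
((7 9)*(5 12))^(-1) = (5 12)(7 9)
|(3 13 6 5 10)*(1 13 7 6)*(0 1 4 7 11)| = 10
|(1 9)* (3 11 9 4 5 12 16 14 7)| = 10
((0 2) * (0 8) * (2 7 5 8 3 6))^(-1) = ((0 7 5 8)(2 3 6))^(-1) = (0 8 5 7)(2 6 3)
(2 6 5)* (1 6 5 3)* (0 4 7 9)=[4, 6, 5, 1, 7, 2, 3, 9, 8, 0]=(0 4 7 9)(1 6 3)(2 5)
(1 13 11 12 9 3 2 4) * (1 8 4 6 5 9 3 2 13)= (2 6 5 9)(3 13 11 12)(4 8)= [0, 1, 6, 13, 8, 9, 5, 7, 4, 2, 10, 12, 3, 11]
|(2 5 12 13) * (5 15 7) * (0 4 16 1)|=|(0 4 16 1)(2 15 7 5 12 13)|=12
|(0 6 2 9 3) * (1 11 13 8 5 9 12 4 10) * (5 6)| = 36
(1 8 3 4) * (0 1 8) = (0 1)(3 4 8) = [1, 0, 2, 4, 8, 5, 6, 7, 3]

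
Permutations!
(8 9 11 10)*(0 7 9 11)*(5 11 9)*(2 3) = (0 7 5 11 10 8 9)(2 3) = [7, 1, 3, 2, 4, 11, 6, 5, 9, 0, 8, 10]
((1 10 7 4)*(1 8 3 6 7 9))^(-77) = ((1 10 9)(3 6 7 4 8))^(-77) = (1 10 9)(3 4 6 8 7)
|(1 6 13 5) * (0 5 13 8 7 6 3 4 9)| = 6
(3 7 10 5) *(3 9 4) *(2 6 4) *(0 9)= (0 9 2 6 4 3 7 10 5)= [9, 1, 6, 7, 3, 0, 4, 10, 8, 2, 5]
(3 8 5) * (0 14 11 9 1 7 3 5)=[14, 7, 2, 8, 4, 5, 6, 3, 0, 1, 10, 9, 12, 13, 11]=(0 14 11 9 1 7 3 8)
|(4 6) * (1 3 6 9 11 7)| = |(1 3 6 4 9 11 7)| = 7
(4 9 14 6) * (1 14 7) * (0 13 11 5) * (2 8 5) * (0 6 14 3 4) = (14)(0 13 11 2 8 5 6)(1 3 4 9 7) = [13, 3, 8, 4, 9, 6, 0, 1, 5, 7, 10, 2, 12, 11, 14]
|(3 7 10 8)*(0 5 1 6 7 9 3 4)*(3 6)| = 10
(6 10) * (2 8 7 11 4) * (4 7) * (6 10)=(2 8 4)(7 11)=[0, 1, 8, 3, 2, 5, 6, 11, 4, 9, 10, 7]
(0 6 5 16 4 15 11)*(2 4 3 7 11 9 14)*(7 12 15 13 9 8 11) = (0 6 5 16 3 12 15 8 11)(2 4 13 9 14) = [6, 1, 4, 12, 13, 16, 5, 7, 11, 14, 10, 0, 15, 9, 2, 8, 3]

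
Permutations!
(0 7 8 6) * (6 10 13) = (0 7 8 10 13 6) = [7, 1, 2, 3, 4, 5, 0, 8, 10, 9, 13, 11, 12, 6]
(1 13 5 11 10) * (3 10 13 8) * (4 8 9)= [0, 9, 2, 10, 8, 11, 6, 7, 3, 4, 1, 13, 12, 5]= (1 9 4 8 3 10)(5 11 13)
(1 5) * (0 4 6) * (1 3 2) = [4, 5, 1, 2, 6, 3, 0] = (0 4 6)(1 5 3 2)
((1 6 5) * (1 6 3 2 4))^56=(6)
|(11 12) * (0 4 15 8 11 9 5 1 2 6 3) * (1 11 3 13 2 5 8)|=|(0 4 15 1 5 11 12 9 8 3)(2 6 13)|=30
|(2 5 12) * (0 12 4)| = 5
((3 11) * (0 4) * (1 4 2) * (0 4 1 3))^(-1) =(0 11 3 2)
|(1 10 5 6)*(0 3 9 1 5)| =|(0 3 9 1 10)(5 6)| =10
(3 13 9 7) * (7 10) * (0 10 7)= (0 10)(3 13 9 7)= [10, 1, 2, 13, 4, 5, 6, 3, 8, 7, 0, 11, 12, 9]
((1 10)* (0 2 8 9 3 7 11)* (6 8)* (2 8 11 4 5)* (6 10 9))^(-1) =((0 8 6 11)(1 9 3 7 4 5 2 10))^(-1) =(0 11 6 8)(1 10 2 5 4 7 3 9)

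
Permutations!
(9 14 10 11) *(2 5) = (2 5)(9 14 10 11) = [0, 1, 5, 3, 4, 2, 6, 7, 8, 14, 11, 9, 12, 13, 10]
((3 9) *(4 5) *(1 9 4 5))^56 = ((1 9 3 4))^56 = (9)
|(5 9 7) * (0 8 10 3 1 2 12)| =21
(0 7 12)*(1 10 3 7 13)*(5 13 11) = (0 11 5 13 1 10 3 7 12) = [11, 10, 2, 7, 4, 13, 6, 12, 8, 9, 3, 5, 0, 1]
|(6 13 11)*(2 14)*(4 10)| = 6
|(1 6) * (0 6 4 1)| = 2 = |(0 6)(1 4)|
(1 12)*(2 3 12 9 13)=(1 9 13 2 3 12)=[0, 9, 3, 12, 4, 5, 6, 7, 8, 13, 10, 11, 1, 2]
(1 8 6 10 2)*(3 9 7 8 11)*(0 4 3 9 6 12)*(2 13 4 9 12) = (0 9 7 8 2 1 11 12)(3 6 10 13 4) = [9, 11, 1, 6, 3, 5, 10, 8, 2, 7, 13, 12, 0, 4]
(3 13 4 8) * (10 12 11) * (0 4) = [4, 1, 2, 13, 8, 5, 6, 7, 3, 9, 12, 10, 11, 0] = (0 4 8 3 13)(10 12 11)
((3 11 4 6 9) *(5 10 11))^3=(3 11 9 10 6 5 4)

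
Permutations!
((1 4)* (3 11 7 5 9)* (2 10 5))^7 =(11)(1 4)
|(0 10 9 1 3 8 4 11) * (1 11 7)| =|(0 10 9 11)(1 3 8 4 7)| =20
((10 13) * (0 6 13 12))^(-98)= ((0 6 13 10 12))^(-98)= (0 13 12 6 10)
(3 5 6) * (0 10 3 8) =(0 10 3 5 6 8) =[10, 1, 2, 5, 4, 6, 8, 7, 0, 9, 3]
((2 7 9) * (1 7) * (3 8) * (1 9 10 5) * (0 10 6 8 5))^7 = ((0 10)(1 7 6 8 3 5)(2 9))^7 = (0 10)(1 7 6 8 3 5)(2 9)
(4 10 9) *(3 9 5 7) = [0, 1, 2, 9, 10, 7, 6, 3, 8, 4, 5] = (3 9 4 10 5 7)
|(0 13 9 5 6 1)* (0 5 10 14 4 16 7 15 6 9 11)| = 30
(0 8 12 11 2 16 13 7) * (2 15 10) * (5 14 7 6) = (0 8 12 11 15 10 2 16 13 6 5 14 7) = [8, 1, 16, 3, 4, 14, 5, 0, 12, 9, 2, 15, 11, 6, 7, 10, 13]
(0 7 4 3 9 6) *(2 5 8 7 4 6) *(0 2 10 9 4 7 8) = (0 7 6 2 5)(3 4)(9 10) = [7, 1, 5, 4, 3, 0, 2, 6, 8, 10, 9]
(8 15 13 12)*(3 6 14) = (3 6 14)(8 15 13 12) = [0, 1, 2, 6, 4, 5, 14, 7, 15, 9, 10, 11, 8, 12, 3, 13]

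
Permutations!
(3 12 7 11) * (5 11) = [0, 1, 2, 12, 4, 11, 6, 5, 8, 9, 10, 3, 7] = (3 12 7 5 11)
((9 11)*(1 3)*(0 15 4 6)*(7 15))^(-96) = ((0 7 15 4 6)(1 3)(9 11))^(-96) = (0 6 4 15 7)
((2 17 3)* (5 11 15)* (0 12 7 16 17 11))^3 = ((0 12 7 16 17 3 2 11 15 5))^3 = (0 16 2 5 7 3 15 12 17 11)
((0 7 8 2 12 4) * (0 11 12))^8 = ((0 7 8 2)(4 11 12))^8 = (4 12 11)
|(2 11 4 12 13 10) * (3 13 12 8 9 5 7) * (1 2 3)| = |(1 2 11 4 8 9 5 7)(3 13 10)| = 24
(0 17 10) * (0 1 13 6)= (0 17 10 1 13 6)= [17, 13, 2, 3, 4, 5, 0, 7, 8, 9, 1, 11, 12, 6, 14, 15, 16, 10]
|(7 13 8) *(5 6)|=|(5 6)(7 13 8)|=6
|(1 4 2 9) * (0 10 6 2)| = 7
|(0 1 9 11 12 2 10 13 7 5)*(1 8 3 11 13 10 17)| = 12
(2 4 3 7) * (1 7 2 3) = [0, 7, 4, 2, 1, 5, 6, 3] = (1 7 3 2 4)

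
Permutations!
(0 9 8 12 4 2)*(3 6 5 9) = (0 3 6 5 9 8 12 4 2) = [3, 1, 0, 6, 2, 9, 5, 7, 12, 8, 10, 11, 4]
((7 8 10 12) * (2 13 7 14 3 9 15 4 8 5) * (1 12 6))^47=(1 8 9 12 10 15 14 6 4 3)(2 5 7 13)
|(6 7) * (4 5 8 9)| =|(4 5 8 9)(6 7)| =4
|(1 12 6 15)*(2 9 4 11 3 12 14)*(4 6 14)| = |(1 4 11 3 12 14 2 9 6 15)| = 10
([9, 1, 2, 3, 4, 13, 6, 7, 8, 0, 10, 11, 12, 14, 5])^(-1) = [9, 1, 2, 3, 4, 14, 6, 7, 8, 0, 10, 11, 12, 5, 13]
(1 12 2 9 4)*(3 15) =[0, 12, 9, 15, 1, 5, 6, 7, 8, 4, 10, 11, 2, 13, 14, 3] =(1 12 2 9 4)(3 15)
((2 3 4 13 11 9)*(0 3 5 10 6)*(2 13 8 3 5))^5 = ((0 5 10 6)(3 4 8)(9 13 11))^5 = (0 5 10 6)(3 8 4)(9 11 13)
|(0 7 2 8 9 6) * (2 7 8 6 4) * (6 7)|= |(0 8 9 4 2 7 6)|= 7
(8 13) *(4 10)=(4 10)(8 13)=[0, 1, 2, 3, 10, 5, 6, 7, 13, 9, 4, 11, 12, 8]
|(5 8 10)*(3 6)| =6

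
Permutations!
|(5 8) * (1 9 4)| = |(1 9 4)(5 8)| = 6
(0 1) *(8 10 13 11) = [1, 0, 2, 3, 4, 5, 6, 7, 10, 9, 13, 8, 12, 11] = (0 1)(8 10 13 11)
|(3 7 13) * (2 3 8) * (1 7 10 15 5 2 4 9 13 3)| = 28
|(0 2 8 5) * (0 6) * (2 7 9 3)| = |(0 7 9 3 2 8 5 6)| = 8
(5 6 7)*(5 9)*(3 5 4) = (3 5 6 7 9 4) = [0, 1, 2, 5, 3, 6, 7, 9, 8, 4]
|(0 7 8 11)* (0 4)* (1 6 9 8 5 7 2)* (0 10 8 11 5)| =|(0 2 1 6 9 11 4 10 8 5 7)| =11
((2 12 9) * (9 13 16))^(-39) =(2 12 13 16 9)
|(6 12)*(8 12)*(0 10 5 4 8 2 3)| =|(0 10 5 4 8 12 6 2 3)| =9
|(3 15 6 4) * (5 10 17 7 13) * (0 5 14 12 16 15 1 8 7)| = |(0 5 10 17)(1 8 7 13 14 12 16 15 6 4 3)| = 44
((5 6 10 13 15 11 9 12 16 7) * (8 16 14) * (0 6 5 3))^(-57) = (0 14 13 7 9 6 8 15 3 12 10 16 11)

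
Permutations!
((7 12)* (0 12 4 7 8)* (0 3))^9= ((0 12 8 3)(4 7))^9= (0 12 8 3)(4 7)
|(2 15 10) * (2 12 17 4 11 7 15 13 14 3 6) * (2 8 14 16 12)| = |(2 13 16 12 17 4 11 7 15 10)(3 6 8 14)| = 20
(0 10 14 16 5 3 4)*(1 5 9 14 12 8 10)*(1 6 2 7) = (0 6 2 7 1 5 3 4)(8 10 12)(9 14 16) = [6, 5, 7, 4, 0, 3, 2, 1, 10, 14, 12, 11, 8, 13, 16, 15, 9]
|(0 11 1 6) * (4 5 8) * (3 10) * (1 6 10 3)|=|(0 11 6)(1 10)(4 5 8)|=6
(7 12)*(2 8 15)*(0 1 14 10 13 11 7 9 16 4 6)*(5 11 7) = (0 1 14 10 13 7 12 9 16 4 6)(2 8 15)(5 11) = [1, 14, 8, 3, 6, 11, 0, 12, 15, 16, 13, 5, 9, 7, 10, 2, 4]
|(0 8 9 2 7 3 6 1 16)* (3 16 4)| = 12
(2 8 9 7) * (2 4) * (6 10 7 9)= (2 8 6 10 7 4)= [0, 1, 8, 3, 2, 5, 10, 4, 6, 9, 7]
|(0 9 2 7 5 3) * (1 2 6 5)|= |(0 9 6 5 3)(1 2 7)|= 15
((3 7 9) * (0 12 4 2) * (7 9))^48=(12)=((0 12 4 2)(3 9))^48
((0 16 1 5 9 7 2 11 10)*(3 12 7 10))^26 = ((0 16 1 5 9 10)(2 11 3 12 7))^26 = (0 1 9)(2 11 3 12 7)(5 10 16)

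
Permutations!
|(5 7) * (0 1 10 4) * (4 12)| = 10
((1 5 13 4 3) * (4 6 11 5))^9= ((1 4 3)(5 13 6 11))^9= (5 13 6 11)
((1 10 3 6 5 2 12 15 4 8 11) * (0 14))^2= (1 3 5 12 4 11 10 6 2 15 8)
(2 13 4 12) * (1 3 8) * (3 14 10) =(1 14 10 3 8)(2 13 4 12) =[0, 14, 13, 8, 12, 5, 6, 7, 1, 9, 3, 11, 2, 4, 10]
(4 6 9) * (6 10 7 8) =[0, 1, 2, 3, 10, 5, 9, 8, 6, 4, 7] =(4 10 7 8 6 9)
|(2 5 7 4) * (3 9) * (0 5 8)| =|(0 5 7 4 2 8)(3 9)| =6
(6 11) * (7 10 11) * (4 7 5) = (4 7 10 11 6 5) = [0, 1, 2, 3, 7, 4, 5, 10, 8, 9, 11, 6]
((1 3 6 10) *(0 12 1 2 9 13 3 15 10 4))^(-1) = (0 4 6 3 13 9 2 10 15 1 12)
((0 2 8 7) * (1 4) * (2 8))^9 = (8)(1 4)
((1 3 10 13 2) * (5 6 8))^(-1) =(1 2 13 10 3)(5 8 6)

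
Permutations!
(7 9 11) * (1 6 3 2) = (1 6 3 2)(7 9 11) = [0, 6, 1, 2, 4, 5, 3, 9, 8, 11, 10, 7]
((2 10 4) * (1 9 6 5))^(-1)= (1 5 6 9)(2 4 10)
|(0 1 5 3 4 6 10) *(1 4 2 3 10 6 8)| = |(0 4 8 1 5 10)(2 3)| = 6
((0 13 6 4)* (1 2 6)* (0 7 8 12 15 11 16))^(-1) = (0 16 11 15 12 8 7 4 6 2 1 13)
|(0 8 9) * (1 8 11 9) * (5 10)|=|(0 11 9)(1 8)(5 10)|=6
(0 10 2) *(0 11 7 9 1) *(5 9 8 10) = (0 5 9 1)(2 11 7 8 10) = [5, 0, 11, 3, 4, 9, 6, 8, 10, 1, 2, 7]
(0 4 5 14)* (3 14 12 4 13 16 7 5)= (0 13 16 7 5 12 4 3 14)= [13, 1, 2, 14, 3, 12, 6, 5, 8, 9, 10, 11, 4, 16, 0, 15, 7]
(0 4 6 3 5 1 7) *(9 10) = (0 4 6 3 5 1 7)(9 10) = [4, 7, 2, 5, 6, 1, 3, 0, 8, 10, 9]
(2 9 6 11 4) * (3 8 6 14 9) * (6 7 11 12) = (2 3 8 7 11 4)(6 12)(9 14) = [0, 1, 3, 8, 2, 5, 12, 11, 7, 14, 10, 4, 6, 13, 9]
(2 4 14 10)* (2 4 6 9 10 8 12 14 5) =[0, 1, 6, 3, 5, 2, 9, 7, 12, 10, 4, 11, 14, 13, 8] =(2 6 9 10 4 5)(8 12 14)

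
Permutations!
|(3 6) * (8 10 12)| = 6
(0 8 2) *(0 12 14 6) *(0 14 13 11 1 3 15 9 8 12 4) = [12, 3, 4, 15, 0, 5, 14, 7, 2, 8, 10, 1, 13, 11, 6, 9] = (0 12 13 11 1 3 15 9 8 2 4)(6 14)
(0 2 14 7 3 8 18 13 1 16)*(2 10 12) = (0 10 12 2 14 7 3 8 18 13 1 16) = [10, 16, 14, 8, 4, 5, 6, 3, 18, 9, 12, 11, 2, 1, 7, 15, 0, 17, 13]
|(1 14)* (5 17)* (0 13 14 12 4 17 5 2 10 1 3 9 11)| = |(0 13 14 3 9 11)(1 12 4 17 2 10)| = 6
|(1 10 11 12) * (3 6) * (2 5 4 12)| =14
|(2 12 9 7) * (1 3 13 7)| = 7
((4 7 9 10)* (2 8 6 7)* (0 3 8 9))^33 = (0 6 3 7 8)(2 9 10 4)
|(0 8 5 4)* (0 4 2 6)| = |(0 8 5 2 6)| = 5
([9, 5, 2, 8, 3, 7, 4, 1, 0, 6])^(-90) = [0, 1, 2, 3, 4, 5, 6, 7, 8, 9]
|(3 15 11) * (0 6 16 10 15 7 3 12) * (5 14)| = |(0 6 16 10 15 11 12)(3 7)(5 14)| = 14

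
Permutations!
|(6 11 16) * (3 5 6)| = |(3 5 6 11 16)| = 5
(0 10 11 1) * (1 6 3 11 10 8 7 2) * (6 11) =[8, 0, 1, 6, 4, 5, 3, 2, 7, 9, 10, 11] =(11)(0 8 7 2 1)(3 6)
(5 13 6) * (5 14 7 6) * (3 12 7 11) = (3 12 7 6 14 11)(5 13) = [0, 1, 2, 12, 4, 13, 14, 6, 8, 9, 10, 3, 7, 5, 11]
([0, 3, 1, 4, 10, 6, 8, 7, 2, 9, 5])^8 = [0, 1, 2, 3, 4, 5, 6, 7, 8, 9, 10]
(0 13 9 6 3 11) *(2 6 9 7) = (0 13 7 2 6 3 11) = [13, 1, 6, 11, 4, 5, 3, 2, 8, 9, 10, 0, 12, 7]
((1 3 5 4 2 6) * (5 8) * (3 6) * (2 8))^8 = (4 5 8)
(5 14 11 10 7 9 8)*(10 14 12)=(5 12 10 7 9 8)(11 14)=[0, 1, 2, 3, 4, 12, 6, 9, 5, 8, 7, 14, 10, 13, 11]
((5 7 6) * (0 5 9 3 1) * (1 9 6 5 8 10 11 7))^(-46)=(0 11 1 10 5 8 7)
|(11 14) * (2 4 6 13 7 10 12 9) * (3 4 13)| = 6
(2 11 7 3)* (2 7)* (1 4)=[0, 4, 11, 7, 1, 5, 6, 3, 8, 9, 10, 2]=(1 4)(2 11)(3 7)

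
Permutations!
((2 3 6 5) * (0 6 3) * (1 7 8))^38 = ((0 6 5 2)(1 7 8))^38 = (0 5)(1 8 7)(2 6)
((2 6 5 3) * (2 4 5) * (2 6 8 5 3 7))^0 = ((2 8 5 7)(3 4))^0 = (8)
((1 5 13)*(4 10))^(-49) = (1 13 5)(4 10)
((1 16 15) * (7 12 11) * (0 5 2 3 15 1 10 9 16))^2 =(0 2 15 9 1 5 3 10 16)(7 11 12)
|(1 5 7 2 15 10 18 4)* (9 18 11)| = |(1 5 7 2 15 10 11 9 18 4)| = 10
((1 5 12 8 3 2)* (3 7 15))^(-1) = (1 2 3 15 7 8 12 5)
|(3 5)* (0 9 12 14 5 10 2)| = |(0 9 12 14 5 3 10 2)| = 8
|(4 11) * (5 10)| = |(4 11)(5 10)| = 2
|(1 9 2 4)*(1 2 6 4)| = |(1 9 6 4 2)| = 5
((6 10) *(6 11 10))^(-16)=(11)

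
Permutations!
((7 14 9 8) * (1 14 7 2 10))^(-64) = (1 9 2)(8 10 14)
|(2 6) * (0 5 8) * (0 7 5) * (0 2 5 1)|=7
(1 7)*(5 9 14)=[0, 7, 2, 3, 4, 9, 6, 1, 8, 14, 10, 11, 12, 13, 5]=(1 7)(5 9 14)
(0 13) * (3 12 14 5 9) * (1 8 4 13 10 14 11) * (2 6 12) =(0 10 14 5 9 3 2 6 12 11 1 8 4 13) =[10, 8, 6, 2, 13, 9, 12, 7, 4, 3, 14, 1, 11, 0, 5]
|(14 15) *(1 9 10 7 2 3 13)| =|(1 9 10 7 2 3 13)(14 15)| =14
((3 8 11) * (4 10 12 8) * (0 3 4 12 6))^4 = ((0 3 12 8 11 4 10 6))^4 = (0 11)(3 4)(6 8)(10 12)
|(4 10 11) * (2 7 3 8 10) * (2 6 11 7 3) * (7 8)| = |(2 3 7)(4 6 11)(8 10)| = 6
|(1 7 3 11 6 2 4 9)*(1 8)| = |(1 7 3 11 6 2 4 9 8)| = 9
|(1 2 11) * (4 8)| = |(1 2 11)(4 8)| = 6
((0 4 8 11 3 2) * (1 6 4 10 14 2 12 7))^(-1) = (0 2 14 10)(1 7 12 3 11 8 4 6)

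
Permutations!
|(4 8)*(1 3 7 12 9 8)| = |(1 3 7 12 9 8 4)| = 7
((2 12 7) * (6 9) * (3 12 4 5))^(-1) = (2 7 12 3 5 4)(6 9)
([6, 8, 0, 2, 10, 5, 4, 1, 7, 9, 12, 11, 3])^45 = [10, 1, 4, 6, 3, 5, 12, 7, 8, 9, 2, 11, 0]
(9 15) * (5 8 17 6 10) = (5 8 17 6 10)(9 15) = [0, 1, 2, 3, 4, 8, 10, 7, 17, 15, 5, 11, 12, 13, 14, 9, 16, 6]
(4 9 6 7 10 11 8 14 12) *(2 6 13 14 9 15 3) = [0, 1, 6, 2, 15, 5, 7, 10, 9, 13, 11, 8, 4, 14, 12, 3] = (2 6 7 10 11 8 9 13 14 12 4 15 3)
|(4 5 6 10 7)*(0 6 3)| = 7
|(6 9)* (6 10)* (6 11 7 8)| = |(6 9 10 11 7 8)| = 6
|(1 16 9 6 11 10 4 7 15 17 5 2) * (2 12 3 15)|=|(1 16 9 6 11 10 4 7 2)(3 15 17 5 12)|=45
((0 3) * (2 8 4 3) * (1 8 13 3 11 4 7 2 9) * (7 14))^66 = ((0 9 1 8 14 7 2 13 3)(4 11))^66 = (0 8 2)(1 7 3)(9 14 13)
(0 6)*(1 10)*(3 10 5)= [6, 5, 2, 10, 4, 3, 0, 7, 8, 9, 1]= (0 6)(1 5 3 10)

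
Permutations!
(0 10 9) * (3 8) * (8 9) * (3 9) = (0 10 8 9) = [10, 1, 2, 3, 4, 5, 6, 7, 9, 0, 8]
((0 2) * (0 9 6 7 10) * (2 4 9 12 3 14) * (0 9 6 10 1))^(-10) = ((0 4 6 7 1)(2 12 3 14)(9 10))^(-10) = (2 3)(12 14)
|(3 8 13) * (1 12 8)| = |(1 12 8 13 3)| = 5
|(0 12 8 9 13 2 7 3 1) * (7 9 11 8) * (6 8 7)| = 24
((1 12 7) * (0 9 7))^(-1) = (0 12 1 7 9)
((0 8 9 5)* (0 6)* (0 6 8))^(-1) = (5 9 8)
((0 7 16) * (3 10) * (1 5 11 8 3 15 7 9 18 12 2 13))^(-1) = (0 16 7 15 10 3 8 11 5 1 13 2 12 18 9) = ((0 9 18 12 2 13 1 5 11 8 3 10 15 7 16))^(-1)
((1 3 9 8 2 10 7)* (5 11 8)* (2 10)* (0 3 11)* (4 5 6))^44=(0 9 4)(1 7 10 8 11)(3 6 5)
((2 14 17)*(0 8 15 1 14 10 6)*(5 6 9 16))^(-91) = ((0 8 15 1 14 17 2 10 9 16 5 6))^(-91) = (0 17 5 1 9 8 2 6 14 16 15 10)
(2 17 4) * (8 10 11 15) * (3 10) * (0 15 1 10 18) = (0 15 8 3 18)(1 10 11)(2 17 4) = [15, 10, 17, 18, 2, 5, 6, 7, 3, 9, 11, 1, 12, 13, 14, 8, 16, 4, 0]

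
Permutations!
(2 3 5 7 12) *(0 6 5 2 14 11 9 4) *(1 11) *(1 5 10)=(0 6 10 1 11 9 4)(2 3)(5 7 12 14)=[6, 11, 3, 2, 0, 7, 10, 12, 8, 4, 1, 9, 14, 13, 5]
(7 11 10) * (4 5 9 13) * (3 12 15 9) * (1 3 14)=(1 3 12 15 9 13 4 5 14)(7 11 10)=[0, 3, 2, 12, 5, 14, 6, 11, 8, 13, 7, 10, 15, 4, 1, 9]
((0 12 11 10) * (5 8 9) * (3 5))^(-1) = ((0 12 11 10)(3 5 8 9))^(-1) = (0 10 11 12)(3 9 8 5)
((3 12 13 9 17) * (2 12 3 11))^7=(2 12 13 9 17 11)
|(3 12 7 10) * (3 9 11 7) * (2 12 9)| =|(2 12 3 9 11 7 10)| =7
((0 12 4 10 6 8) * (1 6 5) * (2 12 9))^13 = ((0 9 2 12 4 10 5 1 6 8))^13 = (0 12 5 8 2 10 6 9 4 1)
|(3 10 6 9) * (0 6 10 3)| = |(10)(0 6 9)| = 3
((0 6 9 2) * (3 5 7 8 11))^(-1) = (0 2 9 6)(3 11 8 7 5)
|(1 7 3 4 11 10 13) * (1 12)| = 8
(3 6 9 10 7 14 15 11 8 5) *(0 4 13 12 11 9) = (0 4 13 12 11 8 5 3 6)(7 14 15 9 10) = [4, 1, 2, 6, 13, 3, 0, 14, 5, 10, 7, 8, 11, 12, 15, 9]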